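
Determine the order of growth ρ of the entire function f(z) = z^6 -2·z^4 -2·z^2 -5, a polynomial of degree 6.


|f(z)| ≤ Σ|c_k|·r^k = O(r^6) as r → ∞. Polynomial growth is O(e^{r^ε}) for every ε > 0 (since r^6/e^{r^ε} → 0), so ρ ≤ ε for all ε > 0, i.e. ρ = 0. Every nonconstant polynomial has order 0.
Therefore ρ = 0.

Order ρ = 0.


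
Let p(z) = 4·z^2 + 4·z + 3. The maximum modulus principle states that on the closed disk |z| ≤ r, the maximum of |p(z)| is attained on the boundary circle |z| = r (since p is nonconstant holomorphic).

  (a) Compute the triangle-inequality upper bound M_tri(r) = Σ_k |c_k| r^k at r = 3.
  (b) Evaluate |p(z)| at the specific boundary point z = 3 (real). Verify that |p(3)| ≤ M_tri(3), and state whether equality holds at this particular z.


Coefficients: c_0 = 3, c_1 = 4, c_2 = 4. Radius r = 3.
Part (a). Triangle bound: M_tri(r) = Σ_k |c_k| r^k
  = |3|·3^0 + |4|·3^1 + |4|·3^2
  = 3 + 12 + 36 = 51.
This bounds M(r) := max_{|z|=r} |p(z)| from above; equality holds iff all terms c_k z^k can be made to align in phase at a single z on |z|=r.
Part (b). At z = 3 (real, on the circle |z| = r):
  p(3) = (3)·3^0 + (4)·3^1 + (4)·3^2 = 51.
  |p(3)| = 51.
Since all nonzero coefficients share the same sign, |p(3)| = 51 = M_tri(3); the triangle bound is attained at z = 3, so in fact M(r) = 51.

M_tri(3) = 51; |p(3)| = 51; equality at z=3: yes.


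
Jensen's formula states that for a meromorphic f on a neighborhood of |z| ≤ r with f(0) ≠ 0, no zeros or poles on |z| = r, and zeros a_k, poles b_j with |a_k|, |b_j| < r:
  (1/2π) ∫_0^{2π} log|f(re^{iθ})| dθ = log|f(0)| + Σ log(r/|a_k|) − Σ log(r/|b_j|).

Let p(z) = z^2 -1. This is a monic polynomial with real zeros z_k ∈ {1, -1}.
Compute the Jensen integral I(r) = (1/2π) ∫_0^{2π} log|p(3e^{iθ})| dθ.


Zeros: -1, 1; r = 3.
Inside |z| < r: -1, 1. Outside (|z| ≥ r): ∅.
p(0) = -1, so log|p(0)| = log(1) = 0.0000.
Apply Jensen: I(r) = log|p(0)| + Σ_k log(r/|z_k|), summed over zeros inside |z| < r.
  log(r/|z_k|) for z_k = 1: log(3/1) = 1.0986
  log(r/|z_k|) for z_k = -1: log(3/1) = 1.0986
Sum over inside zeros: 2.1972.
I(r) = log|p(0)| + (inside sum) = 0.0000 + 2.1972 = 2.1972.
Closed form (all zeros inside, monic): I(r) = n·log(r) = 2·log(3) = 2.1972. ✓

I(r) ≈ 2.1972.


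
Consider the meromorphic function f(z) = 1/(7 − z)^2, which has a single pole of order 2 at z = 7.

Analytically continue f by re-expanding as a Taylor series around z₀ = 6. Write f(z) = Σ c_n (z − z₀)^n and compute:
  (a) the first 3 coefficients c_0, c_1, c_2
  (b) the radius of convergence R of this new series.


Let w = z − z₀, so z = z₀ + w.
Then 7 − z = 7 − (z₀ + w) = (7 − z₀) − w = 1 − w.
f(z) = 1/(1 − w)^2 = (1/(1)^2) · (1 − w/(1))^{−2}.
By the binomial series (1−u)^{−2} = Σ_{n≥0} C(n+1, 1) u^n for |u|<1, with u = w/(1):
  c_n = C(n+1, 1) / (1)^(n+2).
  c_0 = 1/(1)^2 = 1.
  c_1 = 2/(1)^3 = 2.
  c_2 = 3/(1)^4 = 3.
The series is valid for |w/d| < 1, i.e. |z − z₀| < |d|.
Radius of convergence: R = |7 − z₀| = |1| = 1 (distance from z₀ to the singularity z = 7).

c_0 = 1, c_1 = 2, c_2 = 3; R = 1.


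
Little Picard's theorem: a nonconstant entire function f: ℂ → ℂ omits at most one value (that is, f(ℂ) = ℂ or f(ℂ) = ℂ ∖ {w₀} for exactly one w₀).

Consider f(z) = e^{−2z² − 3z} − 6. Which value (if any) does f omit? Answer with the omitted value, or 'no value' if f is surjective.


Little Picard bounds the complement of f(ℂ) to at most one point.
The exponent g(z) = −2z² − 3z is a nonconstant polynomial, hence surjective onto ℂ. So e^{g(z)} takes every value in {e^w : w ∈ ℂ} = ℂ ∖ {0}. Adding -6 shifts the range to ℂ ∖ {-6}. f omits exactly -6.

Omitted value: -6.


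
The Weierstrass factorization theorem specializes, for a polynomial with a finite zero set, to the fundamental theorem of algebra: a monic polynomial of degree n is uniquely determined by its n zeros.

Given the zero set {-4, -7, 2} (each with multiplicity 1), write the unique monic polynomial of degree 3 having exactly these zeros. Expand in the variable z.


The polynomial is p(z) = ∏_{α ∈ S} (z − α), where S = {-4, -7, 2}.
Expanding the product yields: p(z) = z^3 + 9·z^2 + 6·z -56.
The resulting polynomial has degree 3 and real coefficients as required.

p(z) = z^3 + 9·z^2 + 6·z -56.


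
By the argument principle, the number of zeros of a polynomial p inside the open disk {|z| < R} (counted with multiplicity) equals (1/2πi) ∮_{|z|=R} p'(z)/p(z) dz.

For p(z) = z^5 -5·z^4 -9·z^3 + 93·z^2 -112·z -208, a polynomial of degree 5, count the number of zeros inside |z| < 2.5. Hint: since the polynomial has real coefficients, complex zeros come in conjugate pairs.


The zeros of p are: 4, (3 + 2i), (3 - 2i), -1, -4.
Their magnitudes are: 4, 3.606, 3.606, 1, 4.
Zeros with |z| < R = 2.5: -1.
Count = 1.
By the argument principle, (1/2πi) ∮_{|z|=R} p'(z)/p(z) dz equals exactly this count.

Number of zeros inside |z| < 2.5: 1.


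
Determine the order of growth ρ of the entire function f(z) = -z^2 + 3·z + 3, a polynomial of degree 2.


|f(z)| ≤ Σ|c_k|·r^k = O(r^2) as r → ∞. Polynomial growth is O(e^{r^ε}) for every ε > 0 (since r^2/e^{r^ε} → 0), so ρ ≤ ε for all ε > 0, i.e. ρ = 0. Every nonconstant polynomial has order 0.
Therefore ρ = 0.

Order ρ = 0.


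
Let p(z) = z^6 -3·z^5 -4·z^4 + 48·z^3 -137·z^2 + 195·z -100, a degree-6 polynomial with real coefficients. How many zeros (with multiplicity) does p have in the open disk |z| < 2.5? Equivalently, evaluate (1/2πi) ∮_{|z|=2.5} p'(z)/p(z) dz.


The zeros of p are: (1 + 2i), (1 - 2i), 1, -4, (2 + 1i), (2 - 1i).
Their magnitudes are: 2.236, 2.236, 1, 4, 2.236, 2.236.
Zeros with |z| < R = 2.5: (1 + 2i), (1 - 2i), 1, (2 + 1i), (2 - 1i).
Count = 5.
By the argument principle, (1/2πi) ∮_{|z|=R} p'(z)/p(z) dz equals exactly this count.

Number of zeros inside |z| < 2.5: 5.


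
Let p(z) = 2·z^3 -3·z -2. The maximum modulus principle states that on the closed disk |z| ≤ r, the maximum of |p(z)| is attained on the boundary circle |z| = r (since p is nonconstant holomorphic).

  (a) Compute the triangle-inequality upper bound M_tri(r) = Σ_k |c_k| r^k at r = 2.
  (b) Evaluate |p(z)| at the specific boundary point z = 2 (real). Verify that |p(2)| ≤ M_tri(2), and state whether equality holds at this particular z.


Coefficients: c_0 = -2, c_1 = -3, c_2 = 0, c_3 = 2. Radius r = 2.
Part (a). Triangle bound: M_tri(r) = Σ_k |c_k| r^k
  = |-2|·2^0 + |-3|·2^1 + |0|·2^2 + |2|·2^3
  = 2 + 6 + 0 + 16 = 24.
This bounds M(r) := max_{|z|=r} |p(z)| from above; equality holds iff all terms c_k z^k can be made to align in phase at a single z on |z|=r.
Part (b). At z = 2 (real, on the circle |z| = r):
  p(2) = (-2)·2^0 + (-3)·2^1 + (0)·2^2 + (2)·2^3 = 8.
  |p(2)| = 8.
Check: |p(2)| = 8 ≤ 24 = M_tri(2). ✓ Equality does not hold at z = 2 (the coefficients have mixed signs, so the terms do not all align in phase there).

M_tri(2) = 24; |p(2)| = 8; equality at z=2: no.


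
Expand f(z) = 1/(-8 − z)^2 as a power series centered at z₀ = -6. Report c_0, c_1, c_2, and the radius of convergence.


Let w = z − z₀, so z = z₀ + w.
Then -8 − z = -8 − (z₀ + w) = (-8 − z₀) − w = -2 − w.
f(z) = 1/(-2 − w)^2 = (1/(-2)^2) · (1 − w/(-2))^{−2}.
By the binomial series (1−u)^{−2} = Σ_{n≥0} C(n+1, 1) u^n for |u|<1, with u = w/(-2):
  c_n = C(n+1, 1) / (-2)^(n+2).
  c_0 = 1/(-2)^2 = 1/4.
  c_1 = 2/(-2)^3 = -1/4.
  c_2 = 3/(-2)^4 = 3/16.
The series is valid for |w/d| < 1, i.e. |z − z₀| < |d|.
Radius of convergence: R = |-8 − z₀| = |-2| = 2 (distance from z₀ to the singularity z = -8).

c_0 = 1/4, c_1 = -1/4, c_2 = 3/16; R = 2.


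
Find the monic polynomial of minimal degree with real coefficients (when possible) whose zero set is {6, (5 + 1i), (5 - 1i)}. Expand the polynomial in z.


The polynomial is p(z) = ∏_{α ∈ S} (z − α), where S = {6, (5 + 1i), (5 - 1i)}.
Expanding the product yields: p(z) = z^3 -16·z^2 + 86·z -156.
Note conjugate pairs combine to real quadratics: (z − (5+1i))(z − (5−1i)) = z² − 10z + 26.
The resulting polynomial has degree 3 and real coefficients as required.

p(z) = z^3 -16·z^2 + 86·z -156.


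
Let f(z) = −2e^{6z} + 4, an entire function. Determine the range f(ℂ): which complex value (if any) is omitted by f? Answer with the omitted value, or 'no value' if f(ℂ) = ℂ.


Little Picard bounds the complement of f(ℂ) to at most one point.
e^{6z} is never zero on ℂ, so -2·e^{6z} takes every value in ℂ ∖ {0}. Adding 4 shifts the range to ℂ ∖ {4}. Thus f omits exactly the value 4.

Omitted value: 4.


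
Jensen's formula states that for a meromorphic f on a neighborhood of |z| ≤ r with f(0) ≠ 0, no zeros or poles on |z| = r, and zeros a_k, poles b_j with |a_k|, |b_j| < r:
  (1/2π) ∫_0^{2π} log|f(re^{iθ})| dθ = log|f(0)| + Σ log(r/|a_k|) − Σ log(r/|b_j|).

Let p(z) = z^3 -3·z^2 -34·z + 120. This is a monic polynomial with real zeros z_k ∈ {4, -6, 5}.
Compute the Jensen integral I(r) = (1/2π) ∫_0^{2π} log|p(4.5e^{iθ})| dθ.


Zeros: -6, 4, 5; r = 4.5.
Inside |z| < r: 4. Outside (|z| ≥ r): -6, 5.
p(0) = 120, so log|p(0)| = log(120) = 4.7875.
Apply Jensen: I(r) = log|p(0)| + Σ_k log(r/|z_k|), summed over zeros inside |z| < r.
  log(r/|z_k|) for z_k = 4: log(4.5/4) = 0.1178
  Outside zeros (-6, 5) contribute nothing to the Jensen sum.
Sum over inside zeros: 0.1178.
I(r) = log|p(0)| + (inside sum) = 4.7875 + 0.1178 = 4.9053.
Note: since some zeros are outside |z| ≤ r, the simplified n·log(r) form does NOT apply — only the inside zeros contribute.

I(r) ≈ 4.9053.


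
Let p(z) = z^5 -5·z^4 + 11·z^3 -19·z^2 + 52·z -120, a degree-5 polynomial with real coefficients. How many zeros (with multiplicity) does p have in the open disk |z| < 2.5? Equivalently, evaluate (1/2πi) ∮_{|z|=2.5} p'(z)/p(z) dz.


The zeros of p are: (2 + 2i), (2 - 2i), (-1 + 2i), (-1 - 2i), 3.
Their magnitudes are: 2.828, 2.828, 2.236, 2.236, 3.
Zeros with |z| < R = 2.5: (-1 + 2i), (-1 - 2i).
Count = 2.
By the argument principle, (1/2πi) ∮_{|z|=R} p'(z)/p(z) dz equals exactly this count.

Number of zeros inside |z| < 2.5: 2.


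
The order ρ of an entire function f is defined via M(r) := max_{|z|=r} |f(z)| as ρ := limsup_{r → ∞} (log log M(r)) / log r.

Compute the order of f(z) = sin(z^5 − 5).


Write sin(w) = (e^{iw} ± e^{−iw})/(2 or 2i), so |sin(w)| ≤ e^{|w|}. With w = z^5 − 5, |w| ≤ 1r^5 + 5 on |z|=r, giving M(r) ≤ e^{1r^5 + 5} and ρ ≤ 5. For the lower bound, choose z on |z|=r with 1z^5 purely imaginary of modulus 1r^5; then |sin(z^5 − 5)| grows like e^{1r^5}/2, so ρ ≥ 5. Hence ρ = 5.
Therefore ρ = 5.

Order ρ = 5.


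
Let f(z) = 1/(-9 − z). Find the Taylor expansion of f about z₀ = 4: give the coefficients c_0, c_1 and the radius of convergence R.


Let w = z − z₀, so z = z₀ + w.
Then -9 − z = -9 − (z₀ + w) = (-9 − z₀) − w = -13 − w.
f(z) = 1/(-13 − w) = (1/(-13)) · 1/(1 − w/(-13)) = Σ_{n≥0} w^n / (-13)^(n+1).
So c_n = 1/(-13)^(n+1):
  c_0 = 1/(-13)^1 = -1/13.
  c_1 = 1/(-13)^2 = 1/169.
The series is valid for |w/d| < 1, i.e. |z − z₀| < |d|.
Radius of convergence: R = |-9 − z₀| = |-13| = 13 (distance from z₀ to the singularity z = -9).

c_0 = -1/13, c_1 = 1/169; R = 13.


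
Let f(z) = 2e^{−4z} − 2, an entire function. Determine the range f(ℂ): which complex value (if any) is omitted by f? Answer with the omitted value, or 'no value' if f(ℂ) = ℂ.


Little Picard bounds the complement of f(ℂ) to at most one point.
e^{−4z} is never zero on ℂ, so 2·e^{−4z} takes every value in ℂ ∖ {0}. Adding -2 shifts the range to ℂ ∖ {-2}. Thus f omits exactly the value -2.

Omitted value: -2.


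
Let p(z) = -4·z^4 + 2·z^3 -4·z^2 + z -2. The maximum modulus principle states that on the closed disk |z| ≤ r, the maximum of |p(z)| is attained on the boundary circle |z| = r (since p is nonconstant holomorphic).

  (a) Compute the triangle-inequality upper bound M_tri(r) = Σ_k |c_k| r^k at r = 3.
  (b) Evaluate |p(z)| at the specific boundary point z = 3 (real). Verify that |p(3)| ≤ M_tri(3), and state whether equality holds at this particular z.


Coefficients: c_0 = -2, c_1 = 1, c_2 = -4, c_3 = 2, c_4 = -4. Radius r = 3.
Part (a). Triangle bound: M_tri(r) = Σ_k |c_k| r^k
  = |-2|·3^0 + |1|·3^1 + |-4|·3^2 + |2|·3^3 + |-4|·3^4
  = 2 + 3 + 36 + 54 + 324 = 419.
This bounds M(r) := max_{|z|=r} |p(z)| from above; equality holds iff all terms c_k z^k can be made to align in phase at a single z on |z|=r.
Part (b). At z = 3 (real, on the circle |z| = r):
  p(3) = (-2)·3^0 + (1)·3^1 + (-4)·3^2 + (2)·3^3 + (-4)·3^4 = -305.
  |p(3)| = 305.
Check: |p(3)| = 305 ≤ 419 = M_tri(3). ✓ Equality does not hold at z = 3 (the coefficients have mixed signs, so the terms do not all align in phase there).

M_tri(3) = 419; |p(3)| = 305; equality at z=3: no.


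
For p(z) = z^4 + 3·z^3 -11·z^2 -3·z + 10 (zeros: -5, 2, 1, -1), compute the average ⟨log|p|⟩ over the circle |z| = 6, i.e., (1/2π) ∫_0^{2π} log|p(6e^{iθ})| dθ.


Zeros: -5, -1, 1, 2; r = 6.
Inside |z| < r: -5, -1, 1, 2. Outside (|z| ≥ r): ∅.
p(0) = 10, so log|p(0)| = log(10) = 2.3026.
Apply Jensen: I(r) = log|p(0)| + Σ_k log(r/|z_k|), summed over zeros inside |z| < r.
  log(r/|z_k|) for z_k = -5: log(6/5) = 0.1823
  log(r/|z_k|) for z_k = 2: log(6/2) = 1.0986
  log(r/|z_k|) for z_k = 1: log(6/1) = 1.7918
  log(r/|z_k|) for z_k = -1: log(6/1) = 1.7918
Sum over inside zeros: 4.8645.
I(r) = log|p(0)| + (inside sum) = 2.3026 + 4.8645 = 7.1670.
Closed form (all zeros inside, monic): I(r) = n·log(r) = 4·log(6) = 7.1670. ✓

I(r) ≈ 7.1670.


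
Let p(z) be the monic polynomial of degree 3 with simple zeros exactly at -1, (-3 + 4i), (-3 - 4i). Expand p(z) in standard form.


The polynomial is p(z) = ∏_{α ∈ S} (z − α), where S = {-1, (-3 + 4i), (-3 - 4i)}.
Expanding the product yields: p(z) = z^3 + 7·z^2 + 31·z + 25.
Note conjugate pairs combine to real quadratics: (z − (-3+4i))(z − (-3−4i)) = z² + 6z + 25.
The resulting polynomial has degree 3 and real coefficients as required.

p(z) = z^3 + 7·z^2 + 31·z + 25.


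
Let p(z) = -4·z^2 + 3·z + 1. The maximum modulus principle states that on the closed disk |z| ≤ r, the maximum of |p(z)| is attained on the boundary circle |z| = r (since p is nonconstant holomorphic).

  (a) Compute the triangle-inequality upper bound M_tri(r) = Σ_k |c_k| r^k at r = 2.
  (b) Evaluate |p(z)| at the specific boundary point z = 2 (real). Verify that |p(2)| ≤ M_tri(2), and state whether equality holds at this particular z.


Coefficients: c_0 = 1, c_1 = 3, c_2 = -4. Radius r = 2.
Part (a). Triangle bound: M_tri(r) = Σ_k |c_k| r^k
  = |1|·2^0 + |3|·2^1 + |-4|·2^2
  = 1 + 6 + 16 = 23.
This bounds M(r) := max_{|z|=r} |p(z)| from above; equality holds iff all terms c_k z^k can be made to align in phase at a single z on |z|=r.
Part (b). At z = 2 (real, on the circle |z| = r):
  p(2) = (1)·2^0 + (3)·2^1 + (-4)·2^2 = -9.
  |p(2)| = 9.
Check: |p(2)| = 9 ≤ 23 = M_tri(2). ✓ Equality does not hold at z = 2 (the coefficients have mixed signs, so the terms do not all align in phase there).

M_tri(2) = 23; |p(2)| = 9; equality at z=2: no.


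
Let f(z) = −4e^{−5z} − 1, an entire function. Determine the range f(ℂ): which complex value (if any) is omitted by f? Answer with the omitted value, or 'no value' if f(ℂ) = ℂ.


Little Picard bounds the complement of f(ℂ) to at most one point.
e^{−5z} is never zero on ℂ, so -4·e^{−5z} takes every value in ℂ ∖ {0}. Adding -1 shifts the range to ℂ ∖ {-1}. Thus f omits exactly the value -1.

Omitted value: -1.


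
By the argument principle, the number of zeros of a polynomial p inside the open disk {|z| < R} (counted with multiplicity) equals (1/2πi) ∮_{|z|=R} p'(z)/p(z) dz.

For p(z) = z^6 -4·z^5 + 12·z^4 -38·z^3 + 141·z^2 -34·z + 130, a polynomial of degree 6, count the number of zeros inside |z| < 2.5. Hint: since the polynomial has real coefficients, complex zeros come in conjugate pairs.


The zeros of p are: (-1 + 3i), (-1 - 3i), (3 + 2i), (3 - 2i), (0 + 1i), (0 - 1i).
Their magnitudes are: 3.162, 3.162, 3.606, 3.606, 1, 1.
Zeros with |z| < R = 2.5: (0 + 1i), (0 - 1i).
Count = 2.
By the argument principle, (1/2πi) ∮_{|z|=R} p'(z)/p(z) dz equals exactly this count.

Number of zeros inside |z| < 2.5: 2.


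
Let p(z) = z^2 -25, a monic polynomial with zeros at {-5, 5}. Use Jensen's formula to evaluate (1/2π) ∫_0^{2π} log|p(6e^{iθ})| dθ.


Zeros: -5, 5; r = 6.
Inside |z| < r: -5, 5. Outside (|z| ≥ r): ∅.
p(0) = -25, so log|p(0)| = log(25) = 3.2189.
Apply Jensen: I(r) = log|p(0)| + Σ_k log(r/|z_k|), summed over zeros inside |z| < r.
  log(r/|z_k|) for z_k = -5: log(6/5) = 0.1823
  log(r/|z_k|) for z_k = 5: log(6/5) = 0.1823
Sum over inside zeros: 0.3646.
I(r) = log|p(0)| + (inside sum) = 3.2189 + 0.3646 = 3.5835.
Closed form (all zeros inside, monic): I(r) = n·log(r) = 2·log(6) = 3.5835. ✓

I(r) ≈ 3.5835.


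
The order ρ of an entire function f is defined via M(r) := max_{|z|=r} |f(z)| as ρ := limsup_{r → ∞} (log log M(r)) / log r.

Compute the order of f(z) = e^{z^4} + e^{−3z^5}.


Each summand is entire of order 4 and 5 respectively (as in the single-exponential case). The order of a sum is at most the max of the orders, so ρ ≤ 5. For the lower bound: on |z|=r choose arg z so that -3z^5 is real positive; then |e^{-3z^5}| = e^{3r^5} while |e^{1z^4}| ≤ e^{1r^4} = o(e^{3r^5}). So |f| ≥ e^{3r^5}(1 − o(1)) and ρ ≥ 5. Hence ρ = max(4, 5) = 5.
Therefore ρ = 5.

Order ρ = 5.


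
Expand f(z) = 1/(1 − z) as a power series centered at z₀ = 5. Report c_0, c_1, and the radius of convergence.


Let w = z − z₀, so z = z₀ + w.
Then 1 − z = 1 − (z₀ + w) = (1 − z₀) − w = -4 − w.
f(z) = 1/(-4 − w) = (1/(-4)) · 1/(1 − w/(-4)) = Σ_{n≥0} w^n / (-4)^(n+1).
So c_n = 1/(-4)^(n+1):
  c_0 = 1/(-4)^1 = -1/4.
  c_1 = 1/(-4)^2 = 1/16.
The series is valid for |w/d| < 1, i.e. |z − z₀| < |d|.
Radius of convergence: R = |1 − z₀| = |-4| = 4 (distance from z₀ to the singularity z = 1).

c_0 = -1/4, c_1 = 1/16; R = 4.


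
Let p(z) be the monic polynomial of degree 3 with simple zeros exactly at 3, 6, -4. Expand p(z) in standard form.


The polynomial is p(z) = ∏_{α ∈ S} (z − α), where S = {3, 6, -4}.
Expanding the product yields: p(z) = z^3 -5·z^2 -18·z + 72.
The resulting polynomial has degree 3 and real coefficients as required.

p(z) = z^3 -5·z^2 -18·z + 72.


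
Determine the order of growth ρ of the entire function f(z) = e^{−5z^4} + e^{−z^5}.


Each summand is entire of order 4 and 5 respectively (as in the single-exponential case). The order of a sum is at most the max of the orders, so ρ ≤ 5. For the lower bound: on |z|=r choose arg z so that -1z^5 is real positive; then |e^{-1z^5}| = e^{1r^5} while |e^{-5z^4}| ≤ e^{5r^4} = o(e^{1r^5}). So |f| ≥ e^{1r^5}(1 − o(1)) and ρ ≥ 5. Hence ρ = max(4, 5) = 5.
Therefore ρ = 5.

Order ρ = 5.


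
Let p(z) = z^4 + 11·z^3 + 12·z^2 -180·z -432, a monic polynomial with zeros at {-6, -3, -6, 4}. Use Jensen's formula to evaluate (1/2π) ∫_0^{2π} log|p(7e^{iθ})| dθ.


Zeros: -6, -6, -3, 4; r = 7.
Inside |z| < r: -6, -6, -3, 4. Outside (|z| ≥ r): ∅.
p(0) = -432, so log|p(0)| = log(432) = 6.0684.
Apply Jensen: I(r) = log|p(0)| + Σ_k log(r/|z_k|), summed over zeros inside |z| < r.
  log(r/|z_k|) for z_k = -6: log(7/6) = 0.1542
  log(r/|z_k|) for z_k = -3: log(7/3) = 0.8473
  log(r/|z_k|) for z_k = -6: log(7/6) = 0.1542
  log(r/|z_k|) for z_k = 4: log(7/4) = 0.5596
Sum over inside zeros: 1.7152.
I(r) = log|p(0)| + (inside sum) = 6.0684 + 1.7152 = 7.7836.
Closed form (all zeros inside, monic): I(r) = n·log(r) = 4·log(7) = 7.7836. ✓

I(r) ≈ 7.7836.


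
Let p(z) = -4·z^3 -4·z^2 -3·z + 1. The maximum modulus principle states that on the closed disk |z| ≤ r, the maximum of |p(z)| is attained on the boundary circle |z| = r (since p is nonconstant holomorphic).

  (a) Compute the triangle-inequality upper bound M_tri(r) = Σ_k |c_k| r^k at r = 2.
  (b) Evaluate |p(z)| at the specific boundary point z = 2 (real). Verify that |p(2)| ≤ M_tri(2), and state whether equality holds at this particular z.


Coefficients: c_0 = 1, c_1 = -3, c_2 = -4, c_3 = -4. Radius r = 2.
Part (a). Triangle bound: M_tri(r) = Σ_k |c_k| r^k
  = |1|·2^0 + |-3|·2^1 + |-4|·2^2 + |-4|·2^3
  = 1 + 6 + 16 + 32 = 55.
This bounds M(r) := max_{|z|=r} |p(z)| from above; equality holds iff all terms c_k z^k can be made to align in phase at a single z on |z|=r.
Part (b). At z = 2 (real, on the circle |z| = r):
  p(2) = (1)·2^0 + (-3)·2^1 + (-4)·2^2 + (-4)·2^3 = -53.
  |p(2)| = 53.
Check: |p(2)| = 53 ≤ 55 = M_tri(2). ✓ Equality does not hold at z = 2 (the coefficients have mixed signs, so the terms do not all align in phase there).

M_tri(2) = 55; |p(2)| = 53; equality at z=2: no.


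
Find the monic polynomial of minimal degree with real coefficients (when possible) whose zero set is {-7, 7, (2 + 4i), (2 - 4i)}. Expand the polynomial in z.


The polynomial is p(z) = ∏_{α ∈ S} (z − α), where S = {-7, 7, (2 + 4i), (2 - 4i)}.
Expanding the product yields: p(z) = z^4 -4·z^3 -29·z^2 + 196·z -980.
Note conjugate pairs combine to real quadratics: (z − (2+4i))(z − (2−4i)) = z² − 4z + 20.
The resulting polynomial has degree 4 and real coefficients as required.

p(z) = z^4 -4·z^3 -29·z^2 + 196·z -980.


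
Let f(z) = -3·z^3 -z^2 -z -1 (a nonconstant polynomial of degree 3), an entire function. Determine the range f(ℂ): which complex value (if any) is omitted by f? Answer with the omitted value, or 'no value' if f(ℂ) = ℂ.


Little Picard bounds the complement of f(ℂ) to at most one point.
For every w ∈ ℂ, the equation p(z) − w = 0 is a nonconstant polynomial in z and hence has at least one root by the fundamental theorem of algebra. So p is surjective onto ℂ, omitting no value.

Omitted value: no value.


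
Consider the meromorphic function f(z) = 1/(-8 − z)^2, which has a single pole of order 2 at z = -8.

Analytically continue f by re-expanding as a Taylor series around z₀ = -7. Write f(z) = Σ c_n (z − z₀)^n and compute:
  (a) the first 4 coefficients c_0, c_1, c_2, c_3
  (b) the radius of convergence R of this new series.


Let w = z − z₀, so z = z₀ + w.
Then -8 − z = -8 − (z₀ + w) = (-8 − z₀) − w = -1 − w.
f(z) = 1/(-1 − w)^2 = (1/(-1)^2) · (1 − w/(-1))^{−2}.
By the binomial series (1−u)^{−2} = Σ_{n≥0} C(n+1, 1) u^n for |u|<1, with u = w/(-1):
  c_n = C(n+1, 1) / (-1)^(n+2).
  c_0 = 1/(-1)^2 = 1.
  c_1 = 2/(-1)^3 = -2.
  c_2 = 3/(-1)^4 = 3.
  c_3 = 4/(-1)^5 = -4.
The series is valid for |w/d| < 1, i.e. |z − z₀| < |d|.
Radius of convergence: R = |-8 − z₀| = |-1| = 1 (distance from z₀ to the singularity z = -8).

c_0 = 1, c_1 = -2, c_2 = 3, c_3 = -4; R = 1.


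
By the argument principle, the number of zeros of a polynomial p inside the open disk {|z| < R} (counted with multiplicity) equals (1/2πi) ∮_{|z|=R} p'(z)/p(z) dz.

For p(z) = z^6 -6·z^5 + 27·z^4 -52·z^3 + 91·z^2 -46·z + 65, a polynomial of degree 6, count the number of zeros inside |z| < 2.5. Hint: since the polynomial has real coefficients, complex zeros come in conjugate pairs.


The zeros of p are: (0 + 1i), (0 - 1i), (2 + 3i), (2 - 3i), (1 + 2i), (1 - 2i).
Their magnitudes are: 1, 1, 3.606, 3.606, 2.236, 2.236.
Zeros with |z| < R = 2.5: (0 + 1i), (0 - 1i), (1 + 2i), (1 - 2i).
Count = 4.
By the argument principle, (1/2πi) ∮_{|z|=R} p'(z)/p(z) dz equals exactly this count.

Number of zeros inside |z| < 2.5: 4.


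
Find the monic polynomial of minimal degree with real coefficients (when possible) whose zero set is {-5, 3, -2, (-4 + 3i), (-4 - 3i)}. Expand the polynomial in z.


The polynomial is p(z) = ∏_{α ∈ S} (z − α), where S = {-5, 3, -2, (-4 + 3i), (-4 - 3i)}.
Expanding the product yields: p(z) = z^5 + 12·z^4 + 46·z^3 -18·z^2 -515·z -750.
Note conjugate pairs combine to real quadratics: (z − (-4+3i))(z − (-4−3i)) = z² + 8z + 25.
The resulting polynomial has degree 5 and real coefficients as required.

p(z) = z^5 + 12·z^4 + 46·z^3 -18·z^2 -515·z -750.


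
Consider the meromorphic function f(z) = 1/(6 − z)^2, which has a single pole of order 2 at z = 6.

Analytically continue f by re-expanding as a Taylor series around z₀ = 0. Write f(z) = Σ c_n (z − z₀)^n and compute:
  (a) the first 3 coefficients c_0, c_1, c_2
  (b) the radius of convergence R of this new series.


Let w = z − z₀, so z = z₀ + w.
Then 6 − z = 6 − (z₀ + w) = (6 − z₀) − w = 6 − w.
f(z) = 1/(6 − w)^2 = (1/(6)^2) · (1 − w/(6))^{−2}.
By the binomial series (1−u)^{−2} = Σ_{n≥0} C(n+1, 1) u^n for |u|<1, with u = w/(6):
  c_n = C(n+1, 1) / (6)^(n+2).
  c_0 = 1/(6)^2 = 1/36.
  c_1 = 2/(6)^3 = 1/108.
  c_2 = 3/(6)^4 = 1/432.
The series is valid for |w/d| < 1, i.e. |z − z₀| < |d|.
Radius of convergence: R = |6 − z₀| = |6| = 6 (distance from z₀ to the singularity z = 6).

c_0 = 1/36, c_1 = 1/108, c_2 = 1/432; R = 6.


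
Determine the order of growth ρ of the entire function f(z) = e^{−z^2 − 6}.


|e^{−z^2 − 6}| = e^{Re(-1·z^2) + -6} ≤ e^{1|z|^2 + -6} = e^{1r^2 + -6} on |z| = r, so ρ ≤ 2. Choosing z on |z|=r so that -1·z^2 is real positive (always possible by picking arg z appropriately) gives |f(z)| = e^{1r^2 + -6}, matching the bound. The additive constant -6 does not affect log log M(r) ~ 2·log r. Hence ρ = 2.
Therefore ρ = 2.

Order ρ = 2.


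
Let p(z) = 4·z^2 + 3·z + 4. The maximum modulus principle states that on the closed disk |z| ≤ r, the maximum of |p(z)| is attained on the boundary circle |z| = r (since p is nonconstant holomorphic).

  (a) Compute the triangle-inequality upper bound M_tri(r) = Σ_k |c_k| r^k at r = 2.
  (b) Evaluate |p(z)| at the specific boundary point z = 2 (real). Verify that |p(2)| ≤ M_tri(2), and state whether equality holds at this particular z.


Coefficients: c_0 = 4, c_1 = 3, c_2 = 4. Radius r = 2.
Part (a). Triangle bound: M_tri(r) = Σ_k |c_k| r^k
  = |4|·2^0 + |3|·2^1 + |4|·2^2
  = 4 + 6 + 16 = 26.
This bounds M(r) := max_{|z|=r} |p(z)| from above; equality holds iff all terms c_k z^k can be made to align in phase at a single z on |z|=r.
Part (b). At z = 2 (real, on the circle |z| = r):
  p(2) = (4)·2^0 + (3)·2^1 + (4)·2^2 = 26.
  |p(2)| = 26.
Since all nonzero coefficients share the same sign, |p(2)| = 26 = M_tri(2); the triangle bound is attained at z = 2, so in fact M(r) = 26.

M_tri(2) = 26; |p(2)| = 26; equality at z=2: yes.


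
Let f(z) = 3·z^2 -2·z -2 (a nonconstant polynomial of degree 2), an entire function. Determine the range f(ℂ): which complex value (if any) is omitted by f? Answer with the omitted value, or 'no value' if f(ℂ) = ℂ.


Little Picard bounds the complement of f(ℂ) to at most one point.
For every w ∈ ℂ, the equation p(z) − w = 0 is a nonconstant polynomial in z and hence has at least one root by the fundamental theorem of algebra. So p is surjective onto ℂ, omitting no value.

Omitted value: no value.


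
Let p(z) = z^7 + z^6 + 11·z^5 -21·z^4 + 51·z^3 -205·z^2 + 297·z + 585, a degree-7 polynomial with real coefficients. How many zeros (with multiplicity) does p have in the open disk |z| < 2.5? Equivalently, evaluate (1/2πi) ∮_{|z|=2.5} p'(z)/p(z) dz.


The zeros of p are: (-2 + 3i), (-2 - 3i), (0 + 3i), (0 - 3i), -1, (2 + 1i), (2 - 1i).
Their magnitudes are: 3.606, 3.606, 3, 3, 1, 2.236, 2.236.
Zeros with |z| < R = 2.5: -1, (2 + 1i), (2 - 1i).
Count = 3.
By the argument principle, (1/2πi) ∮_{|z|=R} p'(z)/p(z) dz equals exactly this count.

Number of zeros inside |z| < 2.5: 3.


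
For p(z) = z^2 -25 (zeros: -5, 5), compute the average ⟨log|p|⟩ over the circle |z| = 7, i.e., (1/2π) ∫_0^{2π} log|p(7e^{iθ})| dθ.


Zeros: -5, 5; r = 7.
Inside |z| < r: -5, 5. Outside (|z| ≥ r): ∅.
p(0) = -25, so log|p(0)| = log(25) = 3.2189.
Apply Jensen: I(r) = log|p(0)| + Σ_k log(r/|z_k|), summed over zeros inside |z| < r.
  log(r/|z_k|) for z_k = -5: log(7/5) = 0.3365
  log(r/|z_k|) for z_k = 5: log(7/5) = 0.3365
Sum over inside zeros: 0.6729.
I(r) = log|p(0)| + (inside sum) = 3.2189 + 0.6729 = 3.8918.
Closed form (all zeros inside, monic): I(r) = n·log(r) = 2·log(7) = 3.8918. ✓

I(r) ≈ 3.8918.


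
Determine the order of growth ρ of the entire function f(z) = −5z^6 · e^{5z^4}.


M(r) = max_{|z|=r} |-5|·|z|^6·|e^{5z^4}| = 5·r^6 · e^{5r^4} (the factors attain their maxima compatibly on |z|=r). Then log M(r) = log 5 + 6·log r + 5r^4, dominated by the last term, so log log M(r) ~ 4·log r. The polynomial factor -5z^6 contributes only a log r term and does not affect the order. ρ = 4.
Therefore ρ = 4.

Order ρ = 4.


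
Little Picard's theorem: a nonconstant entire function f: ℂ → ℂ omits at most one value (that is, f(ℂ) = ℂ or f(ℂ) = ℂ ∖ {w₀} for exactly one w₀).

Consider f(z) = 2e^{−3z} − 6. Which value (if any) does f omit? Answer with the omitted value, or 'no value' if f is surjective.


Little Picard bounds the complement of f(ℂ) to at most one point.
e^{−3z} is never zero on ℂ, so 2·e^{−3z} takes every value in ℂ ∖ {0}. Adding -6 shifts the range to ℂ ∖ {-6}. Thus f omits exactly the value -6.

Omitted value: -6.


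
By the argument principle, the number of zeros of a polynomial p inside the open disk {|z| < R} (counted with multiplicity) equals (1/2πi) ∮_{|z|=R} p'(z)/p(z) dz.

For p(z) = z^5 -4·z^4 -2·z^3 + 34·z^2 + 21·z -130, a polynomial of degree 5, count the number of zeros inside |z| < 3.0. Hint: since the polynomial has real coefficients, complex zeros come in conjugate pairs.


The zeros of p are: (3 + 2i), (3 - 2i), 2, (-2 + 1i), (-2 - 1i).
Their magnitudes are: 3.606, 3.606, 2, 2.236, 2.236.
Zeros with |z| < R = 3.0: 2, (-2 + 1i), (-2 - 1i).
Count = 3.
By the argument principle, (1/2πi) ∮_{|z|=R} p'(z)/p(z) dz equals exactly this count.

Number of zeros inside |z| < 3.0: 3.


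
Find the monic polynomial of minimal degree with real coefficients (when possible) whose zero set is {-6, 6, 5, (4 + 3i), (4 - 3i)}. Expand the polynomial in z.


The polynomial is p(z) = ∏_{α ∈ S} (z − α), where S = {-6, 6, 5, (4 + 3i), (4 - 3i)}.
Expanding the product yields: p(z) = z^5 -13·z^4 + 29·z^3 + 343·z^2 -2340·z + 4500.
Note conjugate pairs combine to real quadratics: (z − (4+3i))(z − (4−3i)) = z² − 8z + 25.
The resulting polynomial has degree 5 and real coefficients as required.

p(z) = z^5 -13·z^4 + 29·z^3 + 343·z^2 -2340·z + 4500.


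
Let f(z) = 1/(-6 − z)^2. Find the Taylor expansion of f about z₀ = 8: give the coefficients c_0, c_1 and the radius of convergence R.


Let w = z − z₀, so z = z₀ + w.
Then -6 − z = -6 − (z₀ + w) = (-6 − z₀) − w = -14 − w.
f(z) = 1/(-14 − w)^2 = (1/(-14)^2) · (1 − w/(-14))^{−2}.
By the binomial series (1−u)^{−2} = Σ_{n≥0} C(n+1, 1) u^n for |u|<1, with u = w/(-14):
  c_n = C(n+1, 1) / (-14)^(n+2).
  c_0 = 1/(-14)^2 = 1/196.
  c_1 = 2/(-14)^3 = -1/1372.
The series is valid for |w/d| < 1, i.e. |z − z₀| < |d|.
Radius of convergence: R = |-6 − z₀| = |-14| = 14 (distance from z₀ to the singularity z = -6).

c_0 = 1/196, c_1 = -1/1372; R = 14.


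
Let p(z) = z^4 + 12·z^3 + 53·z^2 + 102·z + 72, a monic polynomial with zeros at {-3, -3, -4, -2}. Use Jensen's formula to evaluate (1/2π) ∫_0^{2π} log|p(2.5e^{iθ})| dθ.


Zeros: -4, -3, -3, -2; r = 2.5.
Inside |z| < r: -2. Outside (|z| ≥ r): -4, -3, -3.
p(0) = 72, so log|p(0)| = log(72) = 4.2767.
Apply Jensen: I(r) = log|p(0)| + Σ_k log(r/|z_k|), summed over zeros inside |z| < r.
  log(r/|z_k|) for z_k = -2: log(2.5/2) = 0.2231
  Outside zeros (-4, -3, -3) contribute nothing to the Jensen sum.
Sum over inside zeros: 0.2231.
I(r) = log|p(0)| + (inside sum) = 4.2767 + 0.2231 = 4.4998.
Note: since some zeros are outside |z| ≤ r, the simplified n·log(r) form does NOT apply — only the inside zeros contribute.

I(r) ≈ 4.4998.


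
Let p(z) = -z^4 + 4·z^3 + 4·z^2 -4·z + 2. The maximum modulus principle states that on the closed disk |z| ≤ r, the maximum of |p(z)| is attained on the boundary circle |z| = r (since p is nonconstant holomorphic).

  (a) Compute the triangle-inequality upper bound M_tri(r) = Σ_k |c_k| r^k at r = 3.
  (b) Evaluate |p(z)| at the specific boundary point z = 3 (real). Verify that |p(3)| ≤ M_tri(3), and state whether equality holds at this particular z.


Coefficients: c_0 = 2, c_1 = -4, c_2 = 4, c_3 = 4, c_4 = -1. Radius r = 3.
Part (a). Triangle bound: M_tri(r) = Σ_k |c_k| r^k
  = |2|·3^0 + |-4|·3^1 + |4|·3^2 + |4|·3^3 + |-1|·3^4
  = 2 + 12 + 36 + 108 + 81 = 239.
This bounds M(r) := max_{|z|=r} |p(z)| from above; equality holds iff all terms c_k z^k can be made to align in phase at a single z on |z|=r.
Part (b). At z = 3 (real, on the circle |z| = r):
  p(3) = (2)·3^0 + (-4)·3^1 + (4)·3^2 + (4)·3^3 + (-1)·3^4 = 53.
  |p(3)| = 53.
Check: |p(3)| = 53 ≤ 239 = M_tri(3). ✓ Equality does not hold at z = 3 (the coefficients have mixed signs, so the terms do not all align in phase there).

M_tri(3) = 239; |p(3)| = 53; equality at z=3: no.


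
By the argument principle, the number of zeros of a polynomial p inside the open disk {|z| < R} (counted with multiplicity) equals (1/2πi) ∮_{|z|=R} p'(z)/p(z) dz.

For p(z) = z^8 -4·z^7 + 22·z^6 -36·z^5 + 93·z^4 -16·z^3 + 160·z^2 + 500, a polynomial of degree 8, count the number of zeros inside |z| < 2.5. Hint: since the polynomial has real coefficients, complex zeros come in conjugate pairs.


The zeros of p are: (1 + 2i), (1 - 2i), (-1 + 1i), (-1 - 1i), (1 + 3i), (1 - 3i), (1 + 2i), (1 - 2i).
Their magnitudes are: 2.236, 2.236, 1.414, 1.414, 3.162, 3.162, 2.236, 2.236.
Zeros with |z| < R = 2.5: (1 + 2i), (1 - 2i), (-1 + 1i), (-1 - 1i), (1 + 2i), (1 - 2i).
Count = 6.
By the argument principle, (1/2πi) ∮_{|z|=R} p'(z)/p(z) dz equals exactly this count.

Number of zeros inside |z| < 2.5: 6.


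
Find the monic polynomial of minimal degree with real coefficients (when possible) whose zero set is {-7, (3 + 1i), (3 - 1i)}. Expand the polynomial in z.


The polynomial is p(z) = ∏_{α ∈ S} (z − α), where S = {-7, (3 + 1i), (3 - 1i)}.
Expanding the product yields: p(z) = z^3 + z^2 -32·z + 70.
Note conjugate pairs combine to real quadratics: (z − (3+1i))(z − (3−1i)) = z² − 6z + 10.
The resulting polynomial has degree 3 and real coefficients as required.

p(z) = z^3 + z^2 -32·z + 70.


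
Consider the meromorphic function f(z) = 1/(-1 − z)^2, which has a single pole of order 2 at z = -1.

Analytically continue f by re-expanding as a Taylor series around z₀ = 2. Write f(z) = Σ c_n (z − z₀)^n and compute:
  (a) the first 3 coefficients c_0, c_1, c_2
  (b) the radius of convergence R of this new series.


Let w = z − z₀, so z = z₀ + w.
Then -1 − z = -1 − (z₀ + w) = (-1 − z₀) − w = -3 − w.
f(z) = 1/(-3 − w)^2 = (1/(-3)^2) · (1 − w/(-3))^{−2}.
By the binomial series (1−u)^{−2} = Σ_{n≥0} C(n+1, 1) u^n for |u|<1, with u = w/(-3):
  c_n = C(n+1, 1) / (-3)^(n+2).
  c_0 = 1/(-3)^2 = 1/9.
  c_1 = 2/(-3)^3 = -2/27.
  c_2 = 3/(-3)^4 = 1/27.
The series is valid for |w/d| < 1, i.e. |z − z₀| < |d|.
Radius of convergence: R = |-1 − z₀| = |-3| = 3 (distance from z₀ to the singularity z = -1).

c_0 = 1/9, c_1 = -2/27, c_2 = 1/27; R = 3.


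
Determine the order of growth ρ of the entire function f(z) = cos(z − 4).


cos(w) is a linear combination of e^{iw} and e^{−iw} (or e^w, e^{−w} in the hyperbolic case), so |cos(w)| ≤ e^{|w|}. With w = z − 4, |w| ≤ 1|z| + 4 = 1r + 4 on |z| = r, giving M(r) ≤ e^{1r + 4}, so ρ ≤ 1. On a suitable ray (z = it for sin/cos; z = t for sinh/cosh, t real → ∞), |cos(z − 4)| grows like e^{1|t|}/2, so ρ ≥ 1. Hence ρ = 1.
Therefore ρ = 1.

Order ρ = 1.


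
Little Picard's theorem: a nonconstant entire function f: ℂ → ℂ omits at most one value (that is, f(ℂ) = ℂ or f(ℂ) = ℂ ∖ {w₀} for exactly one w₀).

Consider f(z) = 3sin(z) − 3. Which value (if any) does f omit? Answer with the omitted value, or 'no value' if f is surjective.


Little Picard bounds the complement of f(ℂ) to at most one point.
sin is entire and surjective onto ℂ: for every w ∈ ℂ, sin(ζ) = w has a solution ζ ∈ ℂ (e.g., via the complex inverse arcsin). With ζ = z this gives z = ζ/(1). Then 3·sin(z) takes every value in 3·ℂ = ℂ, and adding -3 is a bijection of ℂ. So f is surjective and omits no value. (Note: only on the real line is sin bounded by [−1, 1].)

Omitted value: no value.


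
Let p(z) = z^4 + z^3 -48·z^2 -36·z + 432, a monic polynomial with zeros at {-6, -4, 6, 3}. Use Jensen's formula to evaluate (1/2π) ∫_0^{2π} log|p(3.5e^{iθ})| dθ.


Zeros: -6, -4, 3, 6; r = 3.5.
Inside |z| < r: 3. Outside (|z| ≥ r): -6, -4, 6.
p(0) = 432, so log|p(0)| = log(432) = 6.0684.
Apply Jensen: I(r) = log|p(0)| + Σ_k log(r/|z_k|), summed over zeros inside |z| < r.
  log(r/|z_k|) for z_k = 3: log(3.5/3) = 0.1542
  Outside zeros (-6, -4, 6) contribute nothing to the Jensen sum.
Sum over inside zeros: 0.1542.
I(r) = log|p(0)| + (inside sum) = 6.0684 + 0.1542 = 6.2226.
Note: since some zeros are outside |z| ≤ r, the simplified n·log(r) form does NOT apply — only the inside zeros contribute.

I(r) ≈ 6.2226.


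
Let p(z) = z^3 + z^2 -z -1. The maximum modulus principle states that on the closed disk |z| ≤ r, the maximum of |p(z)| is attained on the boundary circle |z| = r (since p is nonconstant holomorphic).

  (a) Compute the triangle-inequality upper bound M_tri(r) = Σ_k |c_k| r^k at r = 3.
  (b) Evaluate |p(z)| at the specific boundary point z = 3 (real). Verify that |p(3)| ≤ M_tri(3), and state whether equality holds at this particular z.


Coefficients: c_0 = -1, c_1 = -1, c_2 = 1, c_3 = 1. Radius r = 3.
Part (a). Triangle bound: M_tri(r) = Σ_k |c_k| r^k
  = |-1|·3^0 + |-1|·3^1 + |1|·3^2 + |1|·3^3
  = 1 + 3 + 9 + 27 = 40.
This bounds M(r) := max_{|z|=r} |p(z)| from above; equality holds iff all terms c_k z^k can be made to align in phase at a single z on |z|=r.
Part (b). At z = 3 (real, on the circle |z| = r):
  p(3) = (-1)·3^0 + (-1)·3^1 + (1)·3^2 + (1)·3^3 = 32.
  |p(3)| = 32.
Check: |p(3)| = 32 ≤ 40 = M_tri(3). ✓ Equality does not hold at z = 3 (the coefficients have mixed signs, so the terms do not all align in phase there).

M_tri(3) = 40; |p(3)| = 32; equality at z=3: no.


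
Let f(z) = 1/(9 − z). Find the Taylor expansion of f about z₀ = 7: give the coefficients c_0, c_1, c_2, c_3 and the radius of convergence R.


Let w = z − z₀, so z = z₀ + w.
Then 9 − z = 9 − (z₀ + w) = (9 − z₀) − w = 2 − w.
f(z) = 1/(2 − w) = (1/(2)) · 1/(1 − w/(2)) = Σ_{n≥0} w^n / (2)^(n+1).
So c_n = 1/(2)^(n+1):
  c_0 = 1/(2)^1 = 1/2.
  c_1 = 1/(2)^2 = 1/4.
  c_2 = 1/(2)^3 = 1/8.
  c_3 = 1/(2)^4 = 1/16.
The series is valid for |w/d| < 1, i.e. |z − z₀| < |d|.
Radius of convergence: R = |9 − z₀| = |2| = 2 (distance from z₀ to the singularity z = 9).

c_0 = 1/2, c_1 = 1/4, c_2 = 1/8, c_3 = 1/16; R = 2.


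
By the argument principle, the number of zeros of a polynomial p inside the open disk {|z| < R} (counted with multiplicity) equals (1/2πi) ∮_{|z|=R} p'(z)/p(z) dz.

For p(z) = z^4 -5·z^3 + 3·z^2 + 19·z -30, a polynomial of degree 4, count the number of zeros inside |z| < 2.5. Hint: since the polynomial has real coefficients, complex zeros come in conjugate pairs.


The zeros of p are: 3, (2 + 1i), (2 - 1i), -2.
Their magnitudes are: 3, 2.236, 2.236, 2.
Zeros with |z| < R = 2.5: (2 + 1i), (2 - 1i), -2.
Count = 3.
By the argument principle, (1/2πi) ∮_{|z|=R} p'(z)/p(z) dz equals exactly this count.

Number of zeros inside |z| < 2.5: 3.
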